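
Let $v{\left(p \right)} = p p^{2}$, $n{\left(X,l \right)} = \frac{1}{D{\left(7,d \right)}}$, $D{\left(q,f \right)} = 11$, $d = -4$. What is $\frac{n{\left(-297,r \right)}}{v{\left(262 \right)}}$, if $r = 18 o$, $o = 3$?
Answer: $\frac{1}{197832008} \approx 5.0548 \cdot 10^{-9}$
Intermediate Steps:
$r = 54$ ($r = 18 \cdot 3 = 54$)
$n{\left(X,l \right)} = \frac{1}{11}$
$v{\left(p \right)} = p^{3}$
$\frac{n{\left(-297,r \right)}}{v{\left(262 \right)}} = \frac{1}{11 \cdot 262^{3}} = \frac{1}{11 \cdot 17984728} = \frac{1}{11} \cdot \frac{1}{17984728} = \frac{1}{197832008}$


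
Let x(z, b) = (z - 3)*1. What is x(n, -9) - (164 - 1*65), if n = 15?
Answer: -87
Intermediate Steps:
x(z, b) = -3 + z (x(z, b) = (-3 + z)*1 = -3 + z)
x(n, -9) - (164 - 1*65) = (-3 + 15) - (164 - 1*65) = 12 - (164 - 65) = 12 - 1*99 = 12 - 99 = -87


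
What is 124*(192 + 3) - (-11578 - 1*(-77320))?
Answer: -41562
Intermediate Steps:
124*(192 + 3) - (-11578 - 1*(-77320)) = 124*195 - (-11578 + 77320) = 24180 - 1*65742 = 24180 - 65742 = -41562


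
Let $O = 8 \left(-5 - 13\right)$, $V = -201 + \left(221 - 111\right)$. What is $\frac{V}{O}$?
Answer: $\frac{91}{144} \approx 0.63194$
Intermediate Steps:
$V = -91$ ($V = -201 + \left(221 - 111\right) = -201 + 110 = -91$)
$O = -144$ ($O = 8 \left(-18\right) = -144$)
$\frac{V}{O} = - \frac{91}{-144} = \left(-91\right) \left(- \frac{1}{144}\right) = \frac{91}{144}$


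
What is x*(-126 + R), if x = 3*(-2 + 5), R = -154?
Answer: -2520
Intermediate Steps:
x = 9 (x = 3*3 = 9)
x*(-126 + R) = 9*(-126 - 154) = 9*(-280) = -2520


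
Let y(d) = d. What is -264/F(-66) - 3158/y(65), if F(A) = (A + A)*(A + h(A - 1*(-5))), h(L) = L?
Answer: -401196/8255 ≈ -48.600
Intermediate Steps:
F(A) = 2*A*(5 + 2*A) (F(A) = (A + A)*(A + (A - 1*(-5))) = (2*A)*(A + (A + 5)) = (2*A)*(A + (5 + A)) = (2*A)*(5 + 2*A) = 2*A*(5 + 2*A))
-264/F(-66) - 3158/y(65) = -264*(-1/(132*(5 + 2*(-66)))) - 3158/65 = -264*(-1/(132*(5 - 132))) - 3158*1/65 = -264/(2*(-66)*(-127)) - 3158/65 = -264/16764 - 3158/65 = -264*1/16764 - 3158/65 = -2/127 - 3158/65 = -401196/8255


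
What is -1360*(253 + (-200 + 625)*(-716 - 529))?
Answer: 719265920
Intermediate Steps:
-1360*(253 + (-200 + 625)*(-716 - 529)) = -1360*(253 + 425*(-1245)) = -1360*(253 - 529125) = -1360*(-528872) = 719265920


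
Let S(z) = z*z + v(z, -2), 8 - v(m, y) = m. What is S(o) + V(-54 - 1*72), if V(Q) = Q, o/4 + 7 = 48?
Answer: 26614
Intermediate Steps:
o = 164 (o = -28 + 4*48 = -28 + 192 = 164)
v(m, y) = 8 - m
S(z) = 8 + z**2 - z (S(z) = z*z + (8 - z) = z**2 + (8 - z) = 8 + z**2 - z)
S(o) + V(-54 - 1*72) = (8 + 164**2 - 1*164) + (-54 - 1*72) = (8 + 26896 - 164) + (-54 - 72) = 26740 - 126 = 26614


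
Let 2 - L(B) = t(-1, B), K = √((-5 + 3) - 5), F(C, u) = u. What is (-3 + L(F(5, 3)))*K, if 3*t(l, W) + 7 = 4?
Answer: 0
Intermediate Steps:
t(l, W) = -1 (t(l, W) = -7/3 + (⅓)*4 = -7/3 + 4/3 = -1)
K = I*√7 (K = √(-2 - 5) = √(-7) = I*√7 ≈ 2.6458*I)
L(B) = 3 (L(B) = 2 - 1*(-1) = 2 + 1 = 3)
(-3 + L(F(5, 3)))*K = (-3 + 3)*(I*√7) = 0*(I*√7) = 0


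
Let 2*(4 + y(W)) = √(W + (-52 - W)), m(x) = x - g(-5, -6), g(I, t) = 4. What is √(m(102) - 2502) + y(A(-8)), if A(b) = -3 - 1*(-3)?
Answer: -4 + I*√13 + 2*I*√601 ≈ -4.0 + 52.636*I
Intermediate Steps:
A(b) = 0 (A(b) = -3 + 3 = 0)
m(x) = -4 + x (m(x) = x - 1*4 = x - 4 = -4 + x)
y(W) = -4 + I*√13 (y(W) = -4 + √(W + (-52 - W))/2 = -4 + √(-52)/2 = -4 + (2*I*√13)/2 = -4 + I*√13)
√(m(102) - 2502) + y(A(-8)) = √((-4 + 102) - 2502) + (-4 + I*√13) = √(98 - 2502) + (-4 + I*√13) = √(-2404) + (-4 + I*√13) = 2*I*√601 + (-4 + I*√13) = -4 + I*√13 + 2*I*√601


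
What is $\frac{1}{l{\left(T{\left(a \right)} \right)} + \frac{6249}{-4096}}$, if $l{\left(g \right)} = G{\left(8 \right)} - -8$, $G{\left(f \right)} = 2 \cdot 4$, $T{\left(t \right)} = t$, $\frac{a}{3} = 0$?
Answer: $\frac{4096}{59287} \approx 0.069088$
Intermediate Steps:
$a = 0$ ($a = 3 \cdot 0 = 0$)
$G{\left(f \right)} = 8$
$l{\left(g \right)} = 16$ ($l{\left(g \right)} = 8 - -8 = 8 + 8 = 16$)
$\frac{1}{l{\left(T{\left(a \right)} \right)} + \frac{6249}{-4096}} = \frac{1}{16 + \frac{6249}{-4096}} = \frac{1}{16 + 6249 \left(- \frac{1}{4096}\right)} = \frac{1}{16 - \frac{6249}{4096}} = \frac{1}{\frac{59287}{4096}} = \frac{4096}{59287}$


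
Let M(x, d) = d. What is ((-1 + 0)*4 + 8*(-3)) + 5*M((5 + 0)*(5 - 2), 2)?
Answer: -18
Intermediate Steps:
((-1 + 0)*4 + 8*(-3)) + 5*M((5 + 0)*(5 - 2), 2) = ((-1 + 0)*4 + 8*(-3)) + 5*2 = (-1*4 - 24) + 10 = (-4 - 24) + 10 = -28 + 10 = -18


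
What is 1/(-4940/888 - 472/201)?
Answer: -14874/117673 ≈ -0.12640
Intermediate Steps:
1/(-4940/888 - 472/201) = 1/(-4940*1/888 - 472*1/201) = 1/(-1235/222 - 472/201) = 1/(-117673/14874) = -14874/117673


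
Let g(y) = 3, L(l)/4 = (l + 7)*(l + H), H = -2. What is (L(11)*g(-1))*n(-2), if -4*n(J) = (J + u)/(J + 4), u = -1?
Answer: 729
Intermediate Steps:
L(l) = 4*(-2 + l)*(7 + l) (L(l) = 4*((l + 7)*(l - 2)) = 4*((7 + l)*(-2 + l)) = 4*((-2 + l)*(7 + l)) = 4*(-2 + l)*(7 + l))
n(J) = -(-1 + J)/(4*(4 + J)) (n(J) = -(J - 1)/(4*(J + 4)) = -(-1 + J)/(4*(4 + J)))
(L(11)*g(-1))*n(-2) = ((-56 + 4*11**2 + 20*11)*3)*((1 - 1*(-2))/(4*(4 - 2))) = ((-56 + 4*121 + 220)*3)*((1/4)*(1 + 2)/2) = ((-56 + 484 + 220)*3)*((1/4)*(1/2)*3) = (648*3)*(3/8) = 1944*(3/8) = 729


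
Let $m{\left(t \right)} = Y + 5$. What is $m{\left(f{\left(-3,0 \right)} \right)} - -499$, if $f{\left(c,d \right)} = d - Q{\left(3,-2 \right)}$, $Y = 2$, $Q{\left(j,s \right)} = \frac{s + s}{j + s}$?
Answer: $506$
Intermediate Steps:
$Q{\left(j,s \right)} = \frac{2 s}{j + s}$
$f{\left(c,d \right)} = 4 + d$ ($f{\left(c,d \right)} = d - 2 \left(-2\right) \frac{1}{3 - 2} = d - 2 \left(-2\right) 1^{-1} = d - 2 \left(-2\right) 1 = d - -4 = d + 4 = 4 + d$)
$m{\left(t \right)} = 7$ ($m{\left(t \right)} = 2 + 5 = 7$)
$m{\left(f{\left(-3,0 \right)} \right)} - -499 = 7 - -499 = 7 + 499 = 506$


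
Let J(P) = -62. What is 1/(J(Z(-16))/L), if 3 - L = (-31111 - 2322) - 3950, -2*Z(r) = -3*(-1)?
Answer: -603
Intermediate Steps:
Z(r) = -3/2 (Z(r) = -(-3)*(-1)/2 = -½*3 = -3/2)
L = 37386 (L = 3 - ((-31111 - 2322) - 3950) = 3 - (-33433 - 3950) = 3 - 1*(-37383) = 3 + 37383 = 37386)
1/(J(Z(-16))/L) = 1/(-62/37386) = 1/(-62*1/37386) = 1/(-1/603) = -603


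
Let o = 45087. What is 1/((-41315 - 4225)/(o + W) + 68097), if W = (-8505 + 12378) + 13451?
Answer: 62411/4249956327 ≈ 1.4685e-5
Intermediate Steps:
W = 17324 (W = 3873 + 13451 = 17324)
1/((-41315 - 4225)/(o + W) + 68097) = 1/((-41315 - 4225)/(45087 + 17324) + 68097) = 1/(-45540/62411 + 68097) = 1/(4249956327/62411) = 62411/4249956327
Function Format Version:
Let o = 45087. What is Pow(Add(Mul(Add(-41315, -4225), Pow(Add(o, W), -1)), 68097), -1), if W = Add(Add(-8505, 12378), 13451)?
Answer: Rational(62411, 4249956327) ≈ 1.4685e-5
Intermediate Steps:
W = 17324 (W = Add(3873, 13451) = 17324)
Pow(Add(Mul(Add(-41315, -4225), Pow(Add(o, W), -1)), 68097), -1) = Pow(Add(Mul(Add(-41315, -4225), Pow(Add(45087, 17324), -1)), 68097), -1) = Pow(Add(Mul(-45540, Pow(62411, -1)), 68097), -1) = Pow(Add(Mul(-45540, Rational(1, 62411)), 68097), -1) = Pow(Add(Rational(-45540, 62411), 68097), -1) = Pow(Rational(4249956327, 62411), -1) = Rational(62411, 4249956327)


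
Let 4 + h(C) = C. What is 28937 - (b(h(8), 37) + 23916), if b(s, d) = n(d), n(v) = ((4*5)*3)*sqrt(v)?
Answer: 5021 - 60*sqrt(37) ≈ 4656.0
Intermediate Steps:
h(C) = -4 + C
n(v) = 60*sqrt(v) (n(v) = (20*3)*sqrt(v) = 60*sqrt(v))
b(s, d) = 60*sqrt(d)
28937 - (b(h(8), 37) + 23916) = 28937 - (60*sqrt(37) + 23916) = 28937 - (23916 + 60*sqrt(37)) = 28937 + (-23916 - 60*sqrt(37)) = 5021 - 60*sqrt(37)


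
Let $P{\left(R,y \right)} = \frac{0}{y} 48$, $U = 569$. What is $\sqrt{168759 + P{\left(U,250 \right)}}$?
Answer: $3 \sqrt{18751} \approx 410.8$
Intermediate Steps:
$P{\left(R,y \right)} = 0$ ($P{\left(R,y \right)} = 0 \cdot 48 = 0$)
$\sqrt{168759 + P{\left(U,250 \right)}} = \sqrt{168759 + 0} = \sqrt{168759} = 3 \sqrt{18751}$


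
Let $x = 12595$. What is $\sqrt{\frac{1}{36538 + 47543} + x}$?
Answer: $\frac{146 \sqrt{4177228161}}{84081} \approx 112.23$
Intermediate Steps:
$\sqrt{\frac{1}{36538 + 47543} + x} = \sqrt{\frac{1}{36538 + 47543} + 12595} = \sqrt{\frac{1}{84081} + 12595} = \sqrt{\frac{1059000196}{84081}} = \frac{146 \sqrt{4177228161}}{84081}$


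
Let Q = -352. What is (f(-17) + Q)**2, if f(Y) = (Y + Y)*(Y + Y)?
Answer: 646416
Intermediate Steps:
f(Y) = 4*Y**2 (f(Y) = (2*Y)*(2*Y) = 4*Y**2)
(f(-17) + Q)**2 = (4*(-17)**2 - 352)**2 = (4*289 - 352)**2 = (1156 - 352)**2 = 804**2 = 646416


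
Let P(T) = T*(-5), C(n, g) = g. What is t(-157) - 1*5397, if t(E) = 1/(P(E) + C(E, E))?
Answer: -3389315/628 ≈ -5397.0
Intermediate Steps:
P(T) = -5*T
t(E) = -1/(4*E) (t(E) = 1/(-5*E + E) = 1/(-4*E) = -1/(4*E))
t(-157) - 1*5397 = -¼/(-157) - 1*5397 = -¼*(-1/157) - 5397 = 1/628 - 5397 = -3389315/628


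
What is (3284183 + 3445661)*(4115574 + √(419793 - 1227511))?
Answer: 27697170990456 + 6729844*I*√807718 ≈ 2.7697e+13 + 6.0483e+9*I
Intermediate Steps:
(3284183 + 3445661)*(4115574 + √(419793 - 1227511)) = 6729844*(4115574 + √(-807718)) = 6729844*(4115574 + I*√807718) = 27697170990456 + 6729844*I*√807718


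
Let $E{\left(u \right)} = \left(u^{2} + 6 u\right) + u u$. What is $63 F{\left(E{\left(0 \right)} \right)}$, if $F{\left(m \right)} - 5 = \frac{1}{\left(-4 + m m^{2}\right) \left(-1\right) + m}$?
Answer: $\frac{1323}{4} \approx 330.75$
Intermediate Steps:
$E{\left(u \right)} = 2 u^{2} + 6 u$ ($E{\left(u \right)} = \left(u^{2} + 6 u\right) + u^{2} = 2 u^{2} + 6 u$)
$F{\left(m \right)} = 5 + \frac{1}{4 + m - m^{3}}$ ($F{\left(m \right)} = 5 + \frac{1}{\left(-4 + m m^{2}\right) \left(-1\right) + m} = 5 + \frac{1}{\left(-4 + m^{3}\right) \left(-1\right) + m} = 5 + \frac{1}{\left(4 - m^{3}\right) + m} = 5 + \frac{1}{4 + m - m^{3}}$)
$63 F{\left(E{\left(0 \right)} \right)} = 63 \frac{21 - 5 \left(2 \cdot 0 \left(3 + 0\right)\right)^{3} + 5 \cdot 2 \cdot 0 \left(3 + 0\right)}{4 + 2 \cdot 0 \left(3 + 0\right) - \left(2 \cdot 0 \left(3 + 0\right)\right)^{3}} = 63 \frac{21 - 5 \left(2 \cdot 0 \cdot 3\right)^{3} + 5 \cdot 2 \cdot 0 \cdot 3}{4 + 2 \cdot 0 \cdot 3 - \left(2 \cdot 0 \cdot 3\right)^{3}} = 63 \frac{21 - 5 \cdot 0^{3} + 5 \cdot 0}{4 + 0 - 0^{3}} = 63 \frac{21 - 0 + 0}{4 + 0 - 0} = 63 \frac{21 + 0 + 0}{4 + 0 + 0} = 63 \cdot \frac{1}{4} \cdot 21 = 63 \cdot \frac{21}{4} = \frac{1323}{4}$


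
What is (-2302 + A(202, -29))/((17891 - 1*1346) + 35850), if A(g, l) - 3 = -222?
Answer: -2521/52395 ≈ -0.048115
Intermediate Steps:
A(g, l) = -219 (A(g, l) = 3 - 222 = -219)
(-2302 + A(202, -29))/((17891 - 1*1346) + 35850) = (-2302 - 219)/((17891 - 1*1346) + 35850) = -2521/((17891 - 1346) + 35850) = -2521/(16545 + 35850) = -2521/52395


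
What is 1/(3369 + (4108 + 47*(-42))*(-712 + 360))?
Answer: -1/747799 ≈ -1.3373e-6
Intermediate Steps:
1/(3369 + (4108 + 47*(-42))*(-712 + 360)) = 1/(3369 + (4108 - 1974)*(-352)) = 1/(3369 + 2134*(-352)) = 1/(3369 - 751168) = 1/(-747799) = -1/747799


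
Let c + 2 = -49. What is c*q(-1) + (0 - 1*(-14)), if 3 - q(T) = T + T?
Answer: -241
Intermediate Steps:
c = -51 (c = -2 - 49 = -51)
q(T) = 3 - 2*T (q(T) = 3 - (T + T) = 3 - 2*T)
c*q(-1) + (0 - 1*(-14)) = -51*(3 - 2*(-1)) + (0 - 1*(-14)) = -51*(3 + 2) + (0 + 14) = -51*5 + 14 = -255 + 14 = -241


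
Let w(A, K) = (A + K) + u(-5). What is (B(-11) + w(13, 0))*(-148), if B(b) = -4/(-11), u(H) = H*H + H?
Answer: -54316/11 ≈ -4937.8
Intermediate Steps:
u(H) = H + H² (u(H) = H² + H = H + H²)
w(A, K) = 20 + A + K (w(A, K) = (A + K) - 5*(1 - 5) = (A + K) - 5*(-4) = (A + K) + 20 = 20 + A + K)
B(b) = 4/11 (B(b) = -4*(-1/11) = 4/11)
(B(-11) + w(13, 0))*(-148) = (4/11 + (20 + 13 + 0))*(-148) = (4/11 + 33)*(-148) = (367/11)*(-148) = -54316/11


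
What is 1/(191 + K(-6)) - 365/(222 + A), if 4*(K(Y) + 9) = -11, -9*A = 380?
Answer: -2348873/1160106 ≈ -2.0247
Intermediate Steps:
A = -380/9 (A = -⅑*380 = -380/9 ≈ -42.222)
K(Y) = -47/4 (K(Y) = -9 + (¼)*(-11) = -9 - 11/4 = -47/4)
1/(191 + K(-6)) - 365/(222 + A) = 1/(191 - 47/4) - 365/(222 - 380/9) = 1/(717/4) - 365/(1618/9) = 4/717 + (9/1618)*(-365) = 4/717 - 3285/1618 = -2348873/1160106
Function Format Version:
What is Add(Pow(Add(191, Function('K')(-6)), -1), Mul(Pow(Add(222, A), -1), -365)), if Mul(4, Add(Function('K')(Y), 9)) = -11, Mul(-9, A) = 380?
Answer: Rational(-2348873, 1160106) ≈ -2.0247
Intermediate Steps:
A = Rational(-380, 9) (A = Mul(Rational(-1, 9), 380) = Rational(-380, 9) ≈ -42.222)
Function('K')(Y) = Rational(-47, 4) (Function('K')(Y) = Add(-9, Mul(Rational(1, 4), -11)) = Add(-9, Rational(-11, 4)) = Rational(-47, 4))
Add(Pow(Add(191, Function('K')(-6)), -1), Mul(Pow(Add(222, A), -1), -365)) = Add(Pow(Add(191, Rational(-47, 4)), -1), Mul(Pow(Add(222, Rational(-380, 9)), -1), -365)) = Add(Pow(Rational(717, 4), -1), Mul(Pow(Rational(1618, 9), -1), -365)) = Add(Rational(4, 717), Mul(Rational(9, 1618), -365)) = Add(Rational(4, 717), Rational(-3285, 1618)) = Rational(-2348873, 1160106)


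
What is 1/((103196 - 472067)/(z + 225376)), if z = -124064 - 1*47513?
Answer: -17933/122957 ≈ -0.14585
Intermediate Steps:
z = -171577 (z = -124064 - 47513 = -171577)
1/((103196 - 472067)/(z + 225376)) = 1/((103196 - 472067)/(-171577 + 225376)) = 1/(-368871/53799) = 1/(-368871*1/53799) = 1/(-122957/17933) = -17933/122957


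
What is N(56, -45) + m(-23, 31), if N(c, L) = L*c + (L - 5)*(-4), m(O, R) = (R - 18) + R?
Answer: -2276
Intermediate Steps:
m(O, R) = -18 + 2*R (m(O, R) = (-18 + R) + R = -18 + 2*R)
N(c, L) = 20 - 4*L + L*c (N(c, L) = L*c + (-5 + L)*(-4) = L*c + (20 - 4*L) = 20 - 4*L + L*c)
N(56, -45) + m(-23, 31) = (20 - 4*(-45) - 45*56) + (-18 + 2*31) = (20 + 180 - 2520) + (-18 + 62) = -2320 + 44 = -2276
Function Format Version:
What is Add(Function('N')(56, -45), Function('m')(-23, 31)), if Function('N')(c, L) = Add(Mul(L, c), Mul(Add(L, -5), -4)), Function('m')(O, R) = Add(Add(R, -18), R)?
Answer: -2276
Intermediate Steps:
Function('m')(O, R) = Add(-18, Mul(2, R)) (Function('m')(O, R) = Add(Add(-18, R), R) = Add(-18, Mul(2, R)))
Function('N')(c, L) = Add(20, Mul(-4, L), Mul(L, c)) (Function('N')(c, L) = Add(Mul(L, c), Mul(Add(-5, L), -4)) = Add(Mul(L, c), Add(20, Mul(-4, L))) = Add(20, Mul(-4, L), Mul(L, c)))
Add(Function('N')(56, -45), Function('m')(-23, 31)) = Add(Add(20, Mul(-4, -45), Mul(-45, 56)), Add(-18, Mul(2, 31))) = Add(Add(20, 180, -2520), Add(-18, 62)) = Add(-2320, 44) = -2276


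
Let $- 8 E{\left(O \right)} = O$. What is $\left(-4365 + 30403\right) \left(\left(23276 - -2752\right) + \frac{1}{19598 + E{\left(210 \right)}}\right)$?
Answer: $\frac{53056435893520}{78287} \approx 6.7772 \cdot 10^{8}$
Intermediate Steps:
$E{\left(O \right)} = - \frac{O}{8}$
$\left(-4365 + 30403\right) \left(\left(23276 - -2752\right) + \frac{1}{19598 + E{\left(210 \right)}}\right) = \left(-4365 + 30403\right) \left(\left(23276 - -2752\right) + \frac{1}{19598 - \frac{105}{4}}\right) = 26038 \left(\left(23276 + 2752\right) + \frac{1}{19598 - \frac{105}{4}}\right) = 26038 \left(26028 + \frac{1}{\frac{78287}{4}}\right) = 26038 \left(26028 + \frac{4}{78287}\right) = 26038 \cdot \frac{2037654040}{78287} = \frac{53056435893520}{78287}$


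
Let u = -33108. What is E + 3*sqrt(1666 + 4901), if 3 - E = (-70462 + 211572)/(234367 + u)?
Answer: 462667/201259 + 3*sqrt(6567) ≈ 245.41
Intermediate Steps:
E = 462667/201259 (E = 3 - (-70462 + 211572)/(234367 - 33108) = 3 - 141110/201259 = 462667/201259 ≈ 2.2989)
E + 3*sqrt(1666 + 4901) = 462667/201259 + 3*sqrt(1666 + 4901) = 462667/201259 + 3*sqrt(6567)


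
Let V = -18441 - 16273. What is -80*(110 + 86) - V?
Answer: 19034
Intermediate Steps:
V = -34714
-80*(110 + 86) - V = -80*(110 + 86) - 1*(-34714) = -80*196 + 34714 = -15680 + 34714 = 19034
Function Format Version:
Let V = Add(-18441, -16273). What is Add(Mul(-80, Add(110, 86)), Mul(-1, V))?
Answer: 19034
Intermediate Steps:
V = -34714
Add(Mul(-80, Add(110, 86)), Mul(-1, V)) = Add(Mul(-80, Add(110, 86)), Mul(-1, -34714)) = Add(Mul(-80, 196), 34714) = Add(-15680, 34714) = 19034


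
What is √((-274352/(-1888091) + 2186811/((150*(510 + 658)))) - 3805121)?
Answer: I*√115658772145393203186264238/5513225720 ≈ 1950.7*I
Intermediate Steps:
√((-274352/(-1888091) + 2186811/((150*(510 + 658)))) - 3805121) = √((-274352*(-1/1888091) + 2186811/((150*1168))) - 3805121) = √((274352/1888091 + 2186811/175200) - 3805121) = √((274352/1888091 + 2186811*(1/175200)) - 3805121) = √((274352/1888091 + 728937/58400) - 3805121) = √(1392321546067/110264514400 - 3805121) = √(-419568426976696333/110264514400) = I*√115658772145393203186264238/5513225720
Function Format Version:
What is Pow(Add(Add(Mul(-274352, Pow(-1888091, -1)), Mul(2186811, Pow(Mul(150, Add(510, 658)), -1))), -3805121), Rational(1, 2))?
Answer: Mul(Rational(1, 5513225720), I, Pow(115658772145393203186264238, Rational(1, 2))) ≈ Mul(1950.7, I)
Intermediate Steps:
Pow(Add(Add(Mul(-274352, Pow(-1888091, -1)), Mul(2186811, Pow(Mul(150, Add(510, 658)), -1))), -3805121), Rational(1, 2)) = Pow(Add(Add(Mul(-274352, Rational(-1, 1888091)), Mul(2186811, Pow(Mul(150, 1168), -1))), -3805121), Rational(1, 2)) = Pow(Add(Add(Rational(274352, 1888091), Mul(2186811, Pow(175200, -1))), -3805121), Rational(1, 2)) = Pow(Add(Add(Rational(274352, 1888091), Mul(2186811, Rational(1, 175200))), -3805121), Rational(1, 2)) = Pow(Add(Add(Rational(274352, 1888091), Rational(728937, 58400)), -3805121), Rational(1, 2)) = Pow(Add(Rational(1392321546067, 110264514400), -3805121), Rational(1, 2)) = Pow(Rational(-419568426976696333, 110264514400), Rational(1, 2)) = Mul(Rational(1, 5513225720), I, Pow(115658772145393203186264238, Rational(1, 2)))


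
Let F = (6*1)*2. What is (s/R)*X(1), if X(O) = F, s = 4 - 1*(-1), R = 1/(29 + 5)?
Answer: 2040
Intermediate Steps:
F = 12 (F = 6*2 = 12)
R = 1/34 ≈ 0.029412
s = 5 (s = 4 + 1 = 5)
X(O) = 12
(s/R)*X(1) = (5/(1/34))*12 = (5*34)*12 = 170*12 = 2040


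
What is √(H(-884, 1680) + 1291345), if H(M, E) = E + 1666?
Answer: √1294691 ≈ 1137.8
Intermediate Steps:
H(M, E) = 1666 + E
√(H(-884, 1680) + 1291345) = √((1666 + 1680) + 1291345) = √(3346 + 1291345) = √1294691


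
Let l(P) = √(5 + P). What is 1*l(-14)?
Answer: 3*I ≈ 3.0*I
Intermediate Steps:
1*l(-14) = 1*√(5 - 14) = 1*√(-9) = 1*(3*I) = 3*I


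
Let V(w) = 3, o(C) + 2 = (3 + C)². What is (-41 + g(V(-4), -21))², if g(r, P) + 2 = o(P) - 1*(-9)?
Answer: 82944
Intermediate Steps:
o(C) = -2 + (3 + C)²
g(r, P) = 5 + (3 + P)² (g(r, P) = -2 + ((-2 + (3 + P)²) - 1*(-9)) = -2 + ((-2 + (3 + P)²) + 9) = -2 + (7 + (3 + P)²) = 5 + (3 + P)²)
(-41 + g(V(-4), -21))² = (-41 + (5 + (3 - 21)²))² = (-41 + (5 + (-18)²))² = (-41 + (5 + 324))² = (-41 + 329)² = 288² = 82944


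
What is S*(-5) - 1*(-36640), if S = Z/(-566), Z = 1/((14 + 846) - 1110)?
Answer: 1036911999/28300 ≈ 36640.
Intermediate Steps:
Z = -1/250 (Z = 1/(860 - 1110) = 1/(-250) = -1/250 ≈ -0.0040000)
S = 1/141500 (S = -1/250/(-566) = -1/250*(-1/566) = 1/141500 ≈ 7.0671e-6)
S*(-5) - 1*(-36640) = (1/141500)*(-5) - 1*(-36640) = -1/28300 + 36640 = 1036911999/28300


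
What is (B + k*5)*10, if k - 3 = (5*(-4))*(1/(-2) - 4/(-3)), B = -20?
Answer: -2650/3 ≈ -883.33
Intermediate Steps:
k = -41/3 (k = 3 + (5*(-4))*(1/(-2) - 4/(-3)) = 3 - 20*(1*(-½) - 4*(-⅓)) = 3 - 20*(-½ + 4/3) = 3 - 20*⅚ = 3 - 50/3 = -41/3 ≈ -13.667)
(B + k*5)*10 = (-20 - 41/3*5)*10 = (-20 - 205/3)*10 = -265/3*10 = -2650/3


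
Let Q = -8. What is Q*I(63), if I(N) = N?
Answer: -504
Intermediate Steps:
Q*I(63) = -8*63 = -504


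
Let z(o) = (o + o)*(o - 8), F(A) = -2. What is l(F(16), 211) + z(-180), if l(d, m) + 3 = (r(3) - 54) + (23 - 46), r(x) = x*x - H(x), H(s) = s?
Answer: 67606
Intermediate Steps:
r(x) = x**2 - x (r(x) = x*x - x = x**2 - x)
z(o) = 2*o*(-8 + o) (z(o) = (2*o)*(-8 + o) = 2*o*(-8 + o))
l(d, m) = -74 (l(d, m) = -3 + ((3*(-1 + 3) - 54) + (23 - 46)) = -3 + ((3*2 - 54) - 23) = -3 + ((6 - 54) - 23) = -3 + (-48 - 23) = -3 - 71 = -74)
l(F(16), 211) + z(-180) = -74 + 2*(-180)*(-8 - 180) = -74 + 2*(-180)*(-188) = -74 + 67680 = 67606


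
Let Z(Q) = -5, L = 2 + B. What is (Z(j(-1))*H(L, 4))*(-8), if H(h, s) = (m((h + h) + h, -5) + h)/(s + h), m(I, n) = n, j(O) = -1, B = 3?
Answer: 0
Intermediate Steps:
L = 5 (L = 2 + 3 = 5)
H(h, s) = (-5 + h)/(h + s) (H(h, s) = (-5 + h)/(s + h) = (-5 + h)/(h + s))
(Z(j(-1))*H(L, 4))*(-8) = -5*(-5 + 5)/(5 + 4)*(-8) = -5*0/9*(-8) = -5*0*(-8) = 0*(-8) = 0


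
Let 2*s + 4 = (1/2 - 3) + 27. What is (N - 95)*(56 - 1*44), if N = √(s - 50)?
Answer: -1140 + 6*I*√159 ≈ -1140.0 + 75.657*I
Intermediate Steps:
s = 41/4 (s = -2 + ((1/2 - 3) + 27)/2 = -2 + ((½ - 3) + 27)/2 = -2 + (-5/2 + 27)/2 = -2 + (½)*(49/2) = -2 + 49/4 = 41/4 ≈ 10.250)
N = I*√159/2 (N = √(41/4 - 50) = √(-159/4) = I*√159/2 ≈ 6.3048*I)
(N - 95)*(56 - 1*44) = (I*√159/2 - 95)*(56 - 1*44) = (-95 + I*√159/2)*(56 - 44) = (-95 + I*√159/2)*12 = -1140 + 6*I*√159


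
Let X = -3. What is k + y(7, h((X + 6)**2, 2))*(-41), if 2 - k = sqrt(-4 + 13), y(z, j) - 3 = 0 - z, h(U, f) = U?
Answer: 163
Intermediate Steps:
y(z, j) = 3 - z (y(z, j) = 3 + (0 - z) = 3 - z)
k = -1 (k = 2 - sqrt(-4 + 13) = 2 - sqrt(9) = 2 - 1*3 = 2 - 3 = -1)
k + y(7, h((X + 6)**2, 2))*(-41) = -1 + (3 - 1*7)*(-41) = -1 + (3 - 7)*(-41) = -1 - 4*(-41) = -1 + 164 = 163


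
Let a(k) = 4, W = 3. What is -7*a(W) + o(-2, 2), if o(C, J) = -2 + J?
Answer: -28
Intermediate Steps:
-7*a(W) + o(-2, 2) = -7*4 + (-2 + 2) = -28 + 0 = -28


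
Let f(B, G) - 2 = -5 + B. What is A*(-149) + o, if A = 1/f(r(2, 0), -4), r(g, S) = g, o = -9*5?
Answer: 104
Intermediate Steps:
o = -45
f(B, G) = -3 + B (f(B, G) = 2 + (-5 + B) = -3 + B)
A = -1 (A = 1/(-3 + 2) = 1/(-1) = -1)
A*(-149) + o = -1*(-149) - 45 = 149 - 45 = 104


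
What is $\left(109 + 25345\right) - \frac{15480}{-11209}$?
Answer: $\frac{285329366}{11209} \approx 25455.0$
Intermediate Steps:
$\left(109 + 25345\right) - \frac{15480}{-11209} = 25454 - - \frac{15480}{11209} = 25454 + \frac{15480}{11209} = \frac{285329366}{11209}$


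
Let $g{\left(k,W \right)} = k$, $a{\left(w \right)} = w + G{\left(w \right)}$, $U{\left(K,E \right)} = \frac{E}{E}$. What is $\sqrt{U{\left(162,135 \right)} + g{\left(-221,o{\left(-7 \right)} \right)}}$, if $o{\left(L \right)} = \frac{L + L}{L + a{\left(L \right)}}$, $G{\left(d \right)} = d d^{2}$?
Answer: $2 i \sqrt{55} \approx 14.832 i$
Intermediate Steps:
$G{\left(d \right)} = d^{3}$
$U{\left(K,E \right)} = 1$
$a{\left(w \right)} = w + w^{3}$
$o{\left(L \right)} = \frac{2 L}{L^{3} + 2 L}$ ($o{\left(L \right)} = \frac{L + L}{L + \left(L + L^{3}\right)} = \frac{2 L}{L^{3} + 2 L}$)
$\sqrt{U{\left(162,135 \right)} + g{\left(-221,o{\left(-7 \right)} \right)}} = \sqrt{1 - 221} = \sqrt{-220} = 2 i \sqrt{55}$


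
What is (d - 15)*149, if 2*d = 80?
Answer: 3725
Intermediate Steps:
d = 40 (d = (½)*80 = 40)
(d - 15)*149 = (40 - 15)*149 = 25*149 = 3725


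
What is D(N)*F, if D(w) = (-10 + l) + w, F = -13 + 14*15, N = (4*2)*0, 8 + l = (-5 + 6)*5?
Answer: -2561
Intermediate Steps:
l = -3 (l = -8 + (-5 + 6)*5 = -8 + 1*5 = -8 + 5 = -3)
N = 0 (N = 8*0 = 0)
F = 197 (F = -13 + 210 = 197)
D(w) = -13 + w (D(w) = (-10 - 3) + w = -13 + w)
D(N)*F = (-13 + 0)*197 = -13*197 = -2561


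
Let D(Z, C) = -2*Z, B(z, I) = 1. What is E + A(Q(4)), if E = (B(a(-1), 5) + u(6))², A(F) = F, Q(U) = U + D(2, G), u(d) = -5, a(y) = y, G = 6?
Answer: 16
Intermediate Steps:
Q(U) = -4 + U (Q(U) = U - 2*2 = U - 4 = -4 + U)
E = 16 (E = (1 - 5)² = (-4)² = 16)
E + A(Q(4)) = 16 + (-4 + 4) = 16 + 0 = 16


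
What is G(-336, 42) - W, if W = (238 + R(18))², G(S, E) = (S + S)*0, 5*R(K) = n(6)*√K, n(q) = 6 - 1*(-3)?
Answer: -1417558/25 - 12852*√2/5 ≈ -60337.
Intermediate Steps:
n(q) = 9 (n(q) = 6 + 3 = 9)
R(K) = 9*√K/5 (R(K) = (9*√K)/5 = 9*√K/5)
G(S, E) = 0 (G(S, E) = (2*S)*0 = 0)
W = (238 + 27*√2/5)² (W = (238 + 9*√18/5)² = (238 + 9*(3*√2)/5)² = (238 + 27*√2/5)² ≈ 60337.)
G(-336, 42) - W = 0 - (1417558/25 + 12852*√2/5) = 0 + (-1417558/25 - 12852*√2/5) = -1417558/25 - 12852*√2/5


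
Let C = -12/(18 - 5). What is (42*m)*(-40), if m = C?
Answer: 20160/13 ≈ 1550.8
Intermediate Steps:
C = -12/13 ≈ -0.92308
m = -12/13 ≈ -0.92308
(42*m)*(-40) = (42*(-12/13))*(-40) = -504/13*(-40) = 20160/13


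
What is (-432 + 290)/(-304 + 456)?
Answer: -71/76 ≈ -0.93421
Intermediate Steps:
(-432 + 290)/(-304 + 456) = -142/152 = -142*1/152 = -71/76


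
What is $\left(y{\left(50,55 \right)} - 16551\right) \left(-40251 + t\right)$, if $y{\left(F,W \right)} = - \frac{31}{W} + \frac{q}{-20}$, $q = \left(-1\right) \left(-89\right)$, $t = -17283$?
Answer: $\frac{104778705741}{110} \approx 9.5253 \cdot 10^{8}$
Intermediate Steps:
$q = 89$
$y{\left(F,W \right)} = - \frac{89}{20} - \frac{31}{W}$ ($y{\left(F,W \right)} = - \frac{31}{W} + \frac{89}{-20} = - \frac{31}{W} + 89 \left(- \frac{1}{20}\right) = - \frac{31}{W} - \frac{89}{20} = - \frac{89}{20} - \frac{31}{W}$)
$\left(y{\left(50,55 \right)} - 16551\right) \left(-40251 + t\right) = \left(\left(- \frac{89}{20} - \frac{31}{55}\right) - 16551\right) \left(-40251 - 17283\right) = \left(\left(- \frac{89}{20} - \frac{31}{55}\right) - 16551\right) \left(-57534\right) = \left(- \frac{1103}{220} - 16551\right) \left(-57534\right) = \left(- \frac{3642323}{220}\right) \left(-57534\right) = \frac{104778705741}{110}$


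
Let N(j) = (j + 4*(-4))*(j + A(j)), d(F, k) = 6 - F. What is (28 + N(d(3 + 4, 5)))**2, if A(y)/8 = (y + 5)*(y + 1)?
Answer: 2025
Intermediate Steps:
A(y) = 8*(1 + y)*(5 + y) (A(y) = 8*((y + 5)*(y + 1)) = 8*((5 + y)*(1 + y)) = 8*((1 + y)*(5 + y)) = 8*(1 + y)*(5 + y))
N(j) = (-16 + j)*(40 + 8*j**2 + 49*j) (N(j) = (j + 4*(-4))*(j + (40 + 8*j**2 + 48*j)) = (j - 16)*(40 + 8*j**2 + 49*j) = (-16 + j)*(40 + 8*j**2 + 49*j))
(28 + N(d(3 + 4, 5)))**2 = (28 + (-640 - 744*(6 - (3 + 4)) - 79*(6 - (3 + 4))**2 + 8*(6 - (3 + 4))**3))**2 = (28 + (-640 - 744*(6 - 1*7) - 79*(6 - 1*7)**2 + 8*(6 - 1*7)**3))**2 = (28 + (-640 - 744*(6 - 7) - 79*(6 - 7)**2 + 8*(6 - 7)**3))**2 = (28 + (-640 - 744*(-1) - 79*(-1)**2 + 8*(-1)**3))**2 = (28 + (-640 + 744 - 79*1 + 8*(-1)))**2 = (28 + (-640 + 744 - 79 - 8))**2 = (28 + 17)**2 = 45**2 = 2025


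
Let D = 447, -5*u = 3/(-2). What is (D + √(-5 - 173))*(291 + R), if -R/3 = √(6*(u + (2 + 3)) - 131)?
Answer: 3*(447 + I*√178)*(485 - 4*I*√155)/5 ≈ 1.3048e+5 - 9473.8*I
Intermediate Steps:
u = 3/10 (u = -3/(5*(-2)) = -3*(-1)/(5*2) = -⅕*(-3/2) = 3/10 ≈ 0.30000)
R = -12*I*√155/5 (R = -3*√(6*(3/10 + (2 + 3)) - 131) = -3*√(6*(3/10 + 5) - 131) = -3*√(6*(53/10) - 131) = -3*√(159/5 - 131) = -12*I*√155/5 ≈ -29.88*I)
(D + √(-5 - 173))*(291 + R) = (447 + √(-5 - 173))*(291 - 12*I*√155/5) = (447 + √(-178))*(291 - 12*I*√155/5) = (447 + I*√178)*(291 - 12*I*√155/5) = (291 - 12*I*√155/5)*(447 + I*√178)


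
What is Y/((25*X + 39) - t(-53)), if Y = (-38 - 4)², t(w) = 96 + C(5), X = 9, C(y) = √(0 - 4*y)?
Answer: 74088/7061 + 882*I*√5/7061 ≈ 10.493 + 0.27931*I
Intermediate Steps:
C(y) = 2*√(-y) (C(y) = √(-4*y) = 2*√(-y))
t(w) = 96 + 2*I*√5 (t(w) = 96 + 2*√(-1*5) = 96 + 2*√(-5) = 96 + 2*(I*√5) = 96 + 2*I*√5)
Y = 1764 (Y = (-42)² = 1764)
Y/((25*X + 39) - t(-53)) = 1764/((25*9 + 39) - (96 + 2*I*√5)) = 1764/((225 + 39) + (-96 - 2*I*√5)) = 1764/(264 + (-96 - 2*I*√5)) = 1764/(168 - 2*I*√5)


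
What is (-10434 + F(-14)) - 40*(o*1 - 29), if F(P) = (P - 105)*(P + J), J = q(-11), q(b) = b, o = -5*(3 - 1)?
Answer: -5899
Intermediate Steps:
o = -10 (o = -5*2 = -10)
J = -11
F(P) = (-105 + P)*(-11 + P) (F(P) = (P - 105)*(P - 11) = (-105 + P)*(-11 + P))
(-10434 + F(-14)) - 40*(o*1 - 29) = (-10434 + (1155 + (-14)² - 116*(-14))) - 40*(-10*1 - 29) = (-10434 + (1155 + 196 + 1624)) - 40*(-10 - 29) = (-10434 + 2975) - 40*(-39) = -7459 + 1560 = -5899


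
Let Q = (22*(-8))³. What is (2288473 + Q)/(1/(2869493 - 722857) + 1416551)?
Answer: -617314554428/276438124767 ≈ -2.2331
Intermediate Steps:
Q = -5451776 (Q = (-176)³ = -5451776)
(2288473 + Q)/(1/(2869493 - 722857) + 1416551) = (2288473 - 5451776)/(1/(2869493 - 722857) + 1416551) = -3163303/(1/2146636 + 1416551) = -3163303/3040819372437/2146636 = -3163303*2146636/3040819372437 = -617314554428/276438124767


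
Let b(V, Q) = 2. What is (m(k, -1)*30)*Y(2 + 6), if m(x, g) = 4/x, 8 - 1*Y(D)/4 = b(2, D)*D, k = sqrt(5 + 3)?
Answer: -960*sqrt(2) ≈ -1357.6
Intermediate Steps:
k = 2*sqrt(2) (k = sqrt(8) = 2*sqrt(2) ≈ 2.8284)
Y(D) = 32 - 8*D
(m(k, -1)*30)*Y(2 + 6) = ((4/((2*sqrt(2))))*30)*(32 - 8*(2 + 6)) = ((4*(sqrt(2)/4))*30)*(32 - 8*8) = (sqrt(2)*30)*(32 - 64) = (30*sqrt(2))*(-32) = -960*sqrt(2)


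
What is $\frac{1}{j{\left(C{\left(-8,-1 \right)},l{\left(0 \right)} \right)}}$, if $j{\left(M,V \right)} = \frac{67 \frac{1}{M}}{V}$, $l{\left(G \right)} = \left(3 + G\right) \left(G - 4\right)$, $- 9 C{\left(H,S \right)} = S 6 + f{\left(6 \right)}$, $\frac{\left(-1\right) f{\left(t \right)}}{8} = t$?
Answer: $- \frac{72}{67} \approx -1.0746$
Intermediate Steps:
$f{\left(t \right)} = - 8 t$
$C{\left(H,S \right)} = \frac{16}{3} - \frac{2 S}{3}$ ($C{\left(H,S \right)} = - \frac{S 6 - 48}{9} = - \frac{6 S - 48}{9} = - \frac{-48 + 6 S}{9} = \frac{16}{3} - \frac{2 S}{3}$)
$l{\left(G \right)} = \left(-4 + G\right) \left(3 + G\right)$ ($l{\left(G \right)} = \left(3 + G\right) \left(-4 + G\right) = \left(-4 + G\right) \left(3 + G\right)$)
$j{\left(M,V \right)} = \frac{67}{M V}$
$\frac{1}{j{\left(C{\left(-8,-1 \right)},l{\left(0 \right)} \right)}} = \frac{1}{67 \frac{1}{\frac{16}{3} - - \frac{2}{3}} \frac{1}{-12 + 0^{2} - 0}} = \frac{1}{67 \frac{1}{\frac{16}{3} + \frac{2}{3}} \frac{1}{-12 + 0 + 0}} = \frac{1}{67 \cdot \frac{1}{6} \frac{1}{-12}} = \frac{1}{67 \cdot \frac{1}{6} \left(- \frac{1}{12}\right)} = \frac{1}{- \frac{67}{72}} = - \frac{72}{67}$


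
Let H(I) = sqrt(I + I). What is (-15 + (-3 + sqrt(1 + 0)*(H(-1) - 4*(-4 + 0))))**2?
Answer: (2 - I*sqrt(2))**2 ≈ 2.0 - 5.6569*I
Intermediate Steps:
H(I) = sqrt(2)*sqrt(I) (H(I) = sqrt(2*I) = sqrt(2)*sqrt(I))
(-15 + (-3 + sqrt(1 + 0)*(H(-1) - 4*(-4 + 0))))**2 = (-15 + (-3 + sqrt(1 + 0)*(sqrt(2)*sqrt(-1) - 4*(-4 + 0))))**2 = (-15 + (-3 + sqrt(1)*(sqrt(2)*I - 4*(-4))))**2 = (-15 + (-3 + 1*(I*sqrt(2) - 1*(-16))))**2 = (-15 + (-3 + 1*(I*sqrt(2) + 16)))**2 = (-15 + (-3 + 1*(16 + I*sqrt(2))))**2 = (-15 + (-3 + (16 + I*sqrt(2))))**2 = (-15 + (13 + I*sqrt(2)))**2 = (-2 + I*sqrt(2))**2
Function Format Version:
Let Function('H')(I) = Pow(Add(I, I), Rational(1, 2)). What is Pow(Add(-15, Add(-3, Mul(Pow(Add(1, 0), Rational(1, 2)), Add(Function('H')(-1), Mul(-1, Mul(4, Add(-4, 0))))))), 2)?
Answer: Pow(Add(2, Mul(-1, I, Pow(2, Rational(1, 2)))), 2) ≈ Add(2.0000, Mul(-5.6569, I))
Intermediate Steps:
Function('H')(I) = Mul(Pow(2, Rational(1, 2)), Pow(I, Rational(1, 2))) (Function('H')(I) = Pow(Mul(2, I), Rational(1, 2)) = Mul(Pow(2, Rational(1, 2)), Pow(I, Rational(1, 2))))
Pow(Add(-15, Add(-3, Mul(Pow(Add(1, 0), Rational(1, 2)), Add(Function('H')(-1), Mul(-1, Mul(4, Add(-4, 0))))))), 2) = Pow(Add(-15, Add(-3, Mul(Pow(Add(1, 0), Rational(1, 2)), Add(Mul(Pow(2, Rational(1, 2)), Pow(-1, Rational(1, 2))), Mul(-1, Mul(4, Add(-4, 0))))))), 2) = Pow(Add(-15, Add(-3, Mul(Pow(1, Rational(1, 2)), Add(Mul(Pow(2, Rational(1, 2)), I), Mul(-1, Mul(4, -4)))))), 2) = Pow(Add(-15, Add(-3, Mul(1, Add(Mul(I, Pow(2, Rational(1, 2))), Mul(-1, -16))))), 2) = Pow(Add(-15, Add(-3, Mul(1, Add(Mul(I, Pow(2, Rational(1, 2))), 16)))), 2) = Pow(Add(-15, Add(-3, Mul(1, Add(16, Mul(I, Pow(2, Rational(1, 2))))))), 2) = Pow(Add(-15, Add(-3, Add(16, Mul(I, Pow(2, Rational(1, 2)))))), 2) = Pow(Add(-15, Add(13, Mul(I, Pow(2, Rational(1, 2))))), 2) = Pow(Add(-2, Mul(I, Pow(2, Rational(1, 2)))), 2)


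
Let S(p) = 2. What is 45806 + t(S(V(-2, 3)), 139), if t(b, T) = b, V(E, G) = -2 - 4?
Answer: 45808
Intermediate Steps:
V(E, G) = -6
45806 + t(S(V(-2, 3)), 139) = 45806 + 2 = 45808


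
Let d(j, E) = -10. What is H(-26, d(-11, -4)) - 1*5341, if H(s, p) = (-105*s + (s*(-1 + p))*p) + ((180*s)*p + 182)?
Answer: 41511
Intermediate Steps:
H(s, p) = 182 - 105*s + 180*p*s + p*s*(-1 + p) (H(s, p) = (-105*s + p*s*(-1 + p)) + (180*p*s + 182) = (-105*s + p*s*(-1 + p)) + (182 + 180*p*s) = 182 - 105*s + 180*p*s + p*s*(-1 + p))
H(-26, d(-11, -4)) - 1*5341 = (182 - 105*(-26) - 26*(-10)**2 + 179*(-10)*(-26)) - 1*5341 = (182 + 2730 - 26*100 + 46540) - 5341 = (182 + 2730 - 2600 + 46540) - 5341 = 46852 - 5341 = 41511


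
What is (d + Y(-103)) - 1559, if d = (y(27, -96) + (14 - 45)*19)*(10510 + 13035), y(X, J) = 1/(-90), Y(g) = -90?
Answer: -249658481/18 ≈ -1.3870e+7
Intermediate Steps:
y(X, J) = -1/90
d = -249628799/18 (d = (-1/90 + (14 - 45)*19)*(10510 + 13035) = (-1/90 - 31*19)*23545 = (-1/90 - 589)*23545 = -53011/90*23545 = -249628799/18 ≈ -1.3868e+7)
(d + Y(-103)) - 1559 = (-249628799/18 - 90) - 1559 = -249630419/18 - 1559 = -249658481/18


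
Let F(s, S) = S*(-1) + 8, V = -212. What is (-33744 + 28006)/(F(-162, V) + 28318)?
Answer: -151/751 ≈ -0.20107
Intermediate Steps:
F(s, S) = 8 - S (F(s, S) = -S + 8 = 8 - S)
(-33744 + 28006)/(F(-162, V) + 28318) = (-33744 + 28006)/((8 - 1*(-212)) + 28318) = -5738/((8 + 212) + 28318) = -5738/(220 + 28318) = -5738/28538 = -5738*1/28538 = -151/751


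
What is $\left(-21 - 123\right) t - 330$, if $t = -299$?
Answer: $42726$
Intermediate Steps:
$\left(-21 - 123\right) t - 330 = \left(-21 - 123\right) \left(-299\right) - 330 = \left(-144\right) \left(-299\right) - 330 = 43056 - 330 = 42726$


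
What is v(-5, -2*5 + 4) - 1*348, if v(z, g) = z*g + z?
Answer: -323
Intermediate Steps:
v(z, g) = z + g*z (v(z, g) = g*z + z = z + g*z)
v(-5, -2*5 + 4) - 1*348 = -5*(1 + (-2*5 + 4)) - 1*348 = -5*(1 + (-10 + 4)) - 348 = -5*(1 - 6) - 348 = -5*(-5) - 348 = 25 - 348 = -323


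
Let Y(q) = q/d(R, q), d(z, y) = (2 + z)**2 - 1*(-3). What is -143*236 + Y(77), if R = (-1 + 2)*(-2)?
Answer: -101167/3 ≈ -33722.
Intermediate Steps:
R = -2 (R = 1*(-2) = -2)
d(z, y) = 3 + (2 + z)**2 (d(z, y) = (2 + z)**2 + 3 = 3 + (2 + z)**2)
Y(q) = q/3 (Y(q) = q/(3 + (2 - 2)**2) = q/(3 + 0**2) = q/(3 + 0) = q/3)
-143*236 + Y(77) = -143*236 + (1/3)*77 = -33748 + 77/3 = -101167/3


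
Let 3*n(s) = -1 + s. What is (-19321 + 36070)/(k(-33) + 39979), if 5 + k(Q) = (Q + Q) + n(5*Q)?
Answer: 50247/119558 ≈ 0.42027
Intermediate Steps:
n(s) = -1/3 + s/3 (n(s) = (-1 + s)/3 = -1/3 + s/3)
k(Q) = -16/3 + 11*Q/3 (k(Q) = -5 + ((Q + Q) + (-1/3 + (5*Q)/3)) = -5 + (2*Q + (-1/3 + 5*Q/3)) = -5 + (-1/3 + 11*Q/3) = -16/3 + 11*Q/3)
(-19321 + 36070)/(k(-33) + 39979) = (-19321 + 36070)/((-16/3 + (11/3)*(-33)) + 39979) = 16749/((-16/3 - 121) + 39979) = 16749/(-379/3 + 39979) = 16749/(119558/3) = 16749*(3/119558) = 50247/119558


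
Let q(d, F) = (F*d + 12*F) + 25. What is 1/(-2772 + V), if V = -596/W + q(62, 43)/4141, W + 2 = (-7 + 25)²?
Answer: -666701/1848812863 ≈ -0.00036061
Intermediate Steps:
q(d, F) = 25 + 12*F + F*d (q(d, F) = (12*F + F*d) + 25 = 25 + 12*F + F*d)
W = 322 (W = -2 + (-7 + 25)² = -2 + 18² = -2 + 324 = 322)
V = -717691/666701 (V = -596/322 + (25 + 12*43 + 43*62)/4141 = -596*1/322 + (25 + 516 + 2666)*(1/4141) = -298/161 + 3207*(1/4141) = -298/161 + 3207/4141 = -717691/666701 ≈ -1.0765)
1/(-2772 + V) = 1/(-2772 - 717691/666701) = 1/(-1848812863/666701) = -666701/1848812863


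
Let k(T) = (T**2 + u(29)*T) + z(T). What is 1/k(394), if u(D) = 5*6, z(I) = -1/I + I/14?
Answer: 2758/460818059 ≈ 5.9850e-6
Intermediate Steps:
z(I) = -1/I + I/14 (z(I) = -1/I + I*(1/14) = -1/I + I/14)
u(D) = 30
k(T) = T**2 - 1/T + 421*T/14 (k(T) = (T**2 + 30*T) + (-1/T + T/14) = T**2 - 1/T + 421*T/14)
1/k(394) = 1/(394**2 - 1/394 + (421/14)*394) = 1/(155236 - 1*1/394 + 82937/7) = 1/(155236 - 1/394 + 82937/7) = 1/(460818059/2758) = 2758/460818059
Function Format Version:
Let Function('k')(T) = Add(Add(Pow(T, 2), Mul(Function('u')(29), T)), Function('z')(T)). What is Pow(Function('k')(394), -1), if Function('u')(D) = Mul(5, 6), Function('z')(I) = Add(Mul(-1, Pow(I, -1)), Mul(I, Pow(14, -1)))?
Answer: Rational(2758, 460818059) ≈ 5.9850e-6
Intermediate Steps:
Function('z')(I) = Add(Mul(-1, Pow(I, -1)), Mul(Rational(1, 14), I)) (Function('z')(I) = Add(Mul(-1, Pow(I, -1)), Mul(I, Rational(1, 14))) = Add(Mul(-1, Pow(I, -1)), Mul(Rational(1, 14), I)))
Function('u')(D) = 30
Function('k')(T) = Add(Pow(T, 2), Mul(-1, Pow(T, -1)), Mul(Rational(421, 14), T)) (Function('k')(T) = Add(Add(Pow(T, 2), Mul(30, T)), Add(Mul(-1, Pow(T, -1)), Mul(Rational(1, 14), T))) = Add(Pow(T, 2), Mul(-1, Pow(T, -1)), Mul(Rational(421, 14), T)))
Pow(Function('k')(394), -1) = Pow(Add(Pow(394, 2), Mul(-1, Pow(394, -1)), Mul(Rational(421, 14), 394)), -1) = Pow(Add(155236, Mul(-1, Rational(1, 394)), Rational(82937, 7)), -1) = Pow(Add(155236, Rational(-1, 394), Rational(82937, 7)), -1) = Pow(Rational(460818059, 2758), -1) = Rational(2758, 460818059)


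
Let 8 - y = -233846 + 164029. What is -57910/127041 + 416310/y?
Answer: 3256324864/591375855 ≈ 5.5064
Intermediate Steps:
y = 69825 (y = 8 - (-233846 + 164029) = 8 - 1*(-69817) = 8 + 69817 = 69825)
-57910/127041 + 416310/y = -57910/127041 + 416310/69825 = -57910*1/127041 + 416310*(1/69825) = -57910/127041 + 27754/4655 = 3256324864/591375855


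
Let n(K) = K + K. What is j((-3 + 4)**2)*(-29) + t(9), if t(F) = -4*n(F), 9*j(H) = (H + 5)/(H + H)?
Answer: -245/3 ≈ -81.667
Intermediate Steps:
n(K) = 2*K
j(H) = (5 + H)/(18*H) (j(H) = ((H + 5)/(H + H))/9 = ((5 + H)/((2*H)))/9 = ((5 + H)*(1/(2*H)))/9 = ((5 + H)/(2*H))/9 = (5 + H)/(18*H))
t(F) = -8*F
j((-3 + 4)**2)*(-29) + t(9) = ((5 + (-3 + 4)**2)/(18*((-3 + 4)**2)))*(-29) - 8*9 = ((5 + 1**2)/(18*(1**2)))*(-29) - 72 = ((1/18)*(5 + 1)/1)*(-29) - 72 = ((1/18)*1*6)*(-29) - 72 = (1/3)*(-29) - 72 = -29/3 - 72 = -245/3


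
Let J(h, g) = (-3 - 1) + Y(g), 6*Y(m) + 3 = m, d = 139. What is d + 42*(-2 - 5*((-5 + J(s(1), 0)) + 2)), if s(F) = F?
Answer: 1630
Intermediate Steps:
Y(m) = -½ + m/6
J(h, g) = -9/2 + g/6 (J(h, g) = (-3 - 1) + (-½ + g/6) = -4 + (-½ + g/6) = -9/2 + g/6)
d + 42*(-2 - 5*((-5 + J(s(1), 0)) + 2)) = 139 + 42*(-2 - 5*((-5 + (-9/2 + (⅙)*0)) + 2)) = 139 + 42*(-2 - 5*((-5 + (-9/2 + 0)) + 2)) = 139 + 42*(-2 - 5*((-5 - 9/2) + 2)) = 139 + 42*(-2 - 5*(-19/2 + 2)) = 139 + 42*(-2 - 5*(-15/2)) = 139 + 42*(-2 + 75/2) = 139 + 42*(71/2) = 139 + 1491 = 1630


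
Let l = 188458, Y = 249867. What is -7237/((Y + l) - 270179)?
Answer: -7237/168146 ≈ -0.043040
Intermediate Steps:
-7237/((Y + l) - 270179) = -7237/((249867 + 188458) - 270179) = -7237/(438325 - 270179) = -7237/168146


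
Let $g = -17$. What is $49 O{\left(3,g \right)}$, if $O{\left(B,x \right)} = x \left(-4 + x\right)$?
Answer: $17493$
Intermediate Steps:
$49 O{\left(3,g \right)} = 49 \left(- 17 \left(-4 - 17\right)\right) = 49 \left(\left(-17\right) \left(-21\right)\right) = 49 \cdot 357 = 17493$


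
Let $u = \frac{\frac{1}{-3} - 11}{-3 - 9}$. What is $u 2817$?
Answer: $\frac{5321}{2} \approx 2660.5$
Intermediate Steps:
$u = \frac{17}{18}$ ($u = \frac{- \frac{1}{3} - 11}{-12} = \left(- \frac{34}{3}\right) \left(- \frac{1}{12}\right) = \frac{17}{18} \approx 0.94444$)
$u 2817 = \frac{17}{18} \cdot 2817 = \frac{5321}{2}$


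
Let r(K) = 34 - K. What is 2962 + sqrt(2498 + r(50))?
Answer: 2962 + sqrt(2482) ≈ 3011.8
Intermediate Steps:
2962 + sqrt(2498 + r(50)) = 2962 + sqrt(2498 + (34 - 1*50)) = 2962 + sqrt(2498 + (34 - 50)) = 2962 + sqrt(2498 - 16) = 2962 + sqrt(2482)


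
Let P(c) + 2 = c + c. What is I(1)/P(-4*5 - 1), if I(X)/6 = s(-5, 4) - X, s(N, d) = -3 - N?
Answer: -3/22 ≈ -0.13636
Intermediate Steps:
I(X) = 12 - 6*X (I(X) = 6*((-3 - 1*(-5)) - X) = 6*((-3 + 5) - X) = 6*(2 - X) = 12 - 6*X)
P(c) = -2 + 2*c (P(c) = -2 + (c + c) = -2 + 2*c)
I(1)/P(-4*5 - 1) = (12 - 6*1)/(-2 + 2*(-4*5 - 1)) = (12 - 6)/(-2 + 2*(-20 - 1)) = 6/(-2 + 2*(-21)) = 6/(-2 - 42) = 6/(-44) = -1/44*6 = -3/22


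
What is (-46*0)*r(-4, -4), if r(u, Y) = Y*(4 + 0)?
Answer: 0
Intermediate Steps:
r(u, Y) = 4*Y (r(u, Y) = Y*4 = 4*Y)
(-46*0)*r(-4, -4) = (-46*0)*(4*(-4)) = 0*(-16) = 0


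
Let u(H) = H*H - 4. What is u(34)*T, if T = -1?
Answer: -1152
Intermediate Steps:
u(H) = -4 + H² (u(H) = H² - 4 = -4 + H²)
u(34)*T = (-4 + 34²)*(-1) = (-4 + 1156)*(-1) = 1152*(-1) = -1152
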